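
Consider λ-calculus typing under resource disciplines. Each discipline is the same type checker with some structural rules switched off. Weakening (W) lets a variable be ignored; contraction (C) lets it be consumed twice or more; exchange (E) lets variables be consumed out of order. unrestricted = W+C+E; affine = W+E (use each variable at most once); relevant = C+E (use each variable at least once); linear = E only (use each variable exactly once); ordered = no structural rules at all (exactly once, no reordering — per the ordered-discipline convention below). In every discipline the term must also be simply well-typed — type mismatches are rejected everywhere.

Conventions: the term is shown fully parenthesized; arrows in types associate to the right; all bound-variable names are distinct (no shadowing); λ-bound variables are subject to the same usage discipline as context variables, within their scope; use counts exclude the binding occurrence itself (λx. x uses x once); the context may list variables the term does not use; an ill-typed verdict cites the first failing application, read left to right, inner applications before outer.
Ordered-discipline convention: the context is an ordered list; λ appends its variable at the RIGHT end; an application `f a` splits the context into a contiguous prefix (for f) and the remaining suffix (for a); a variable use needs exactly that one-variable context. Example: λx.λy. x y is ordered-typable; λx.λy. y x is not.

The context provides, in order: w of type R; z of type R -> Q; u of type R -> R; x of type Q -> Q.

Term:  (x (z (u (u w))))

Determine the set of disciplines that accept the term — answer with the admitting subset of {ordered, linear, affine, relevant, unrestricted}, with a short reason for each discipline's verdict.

admitted in: relevant, unrestricted
use counts: w=1; z=1; u=2; x=1
order of uses: x, z, u, u, w
typing: well-typed — term : Q
ordered ✗ (uses contraction: u ×2)
linear ✗ (uses contraction: u ×2)
affine ✗ (uses contraction: u ×2)
relevant ✓ (none of w, z, u, x goes unused)
unrestricted ✓ (well-typed at Q; no restrictions here)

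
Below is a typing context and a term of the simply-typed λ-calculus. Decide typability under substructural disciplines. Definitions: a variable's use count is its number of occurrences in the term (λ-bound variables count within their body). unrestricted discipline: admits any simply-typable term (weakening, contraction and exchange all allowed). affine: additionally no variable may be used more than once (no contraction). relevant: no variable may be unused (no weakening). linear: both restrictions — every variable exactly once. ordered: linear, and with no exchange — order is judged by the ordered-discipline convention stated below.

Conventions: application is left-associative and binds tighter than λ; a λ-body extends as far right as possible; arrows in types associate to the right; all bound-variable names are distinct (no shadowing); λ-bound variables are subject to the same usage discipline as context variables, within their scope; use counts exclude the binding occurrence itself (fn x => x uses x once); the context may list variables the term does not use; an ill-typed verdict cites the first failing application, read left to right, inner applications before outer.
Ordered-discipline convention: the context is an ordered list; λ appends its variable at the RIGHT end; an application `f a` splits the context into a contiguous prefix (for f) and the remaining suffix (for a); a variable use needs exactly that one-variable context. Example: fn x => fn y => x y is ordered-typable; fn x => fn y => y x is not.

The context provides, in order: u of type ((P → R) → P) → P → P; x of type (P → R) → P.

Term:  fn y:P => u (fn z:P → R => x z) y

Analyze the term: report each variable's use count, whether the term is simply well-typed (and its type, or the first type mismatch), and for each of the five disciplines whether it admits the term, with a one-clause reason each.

use counts: u ×1; x ×1; y (bound) ×1; z (bound) ×1
use order (left to right): u, x, z, y
typing: well-typed at P → P
ordered: ✓ — one use each (u, x, y, z); ordered split holds
linear: ✓ — exactly-once usage across u, x, y, z
affine: ✓ — none of u, x, y, z used more than once
relevant: ✓ — u, x, y, z: all used, weakening unneeded
unrestricted: ✓ — well-typed at P → P; no restrictions here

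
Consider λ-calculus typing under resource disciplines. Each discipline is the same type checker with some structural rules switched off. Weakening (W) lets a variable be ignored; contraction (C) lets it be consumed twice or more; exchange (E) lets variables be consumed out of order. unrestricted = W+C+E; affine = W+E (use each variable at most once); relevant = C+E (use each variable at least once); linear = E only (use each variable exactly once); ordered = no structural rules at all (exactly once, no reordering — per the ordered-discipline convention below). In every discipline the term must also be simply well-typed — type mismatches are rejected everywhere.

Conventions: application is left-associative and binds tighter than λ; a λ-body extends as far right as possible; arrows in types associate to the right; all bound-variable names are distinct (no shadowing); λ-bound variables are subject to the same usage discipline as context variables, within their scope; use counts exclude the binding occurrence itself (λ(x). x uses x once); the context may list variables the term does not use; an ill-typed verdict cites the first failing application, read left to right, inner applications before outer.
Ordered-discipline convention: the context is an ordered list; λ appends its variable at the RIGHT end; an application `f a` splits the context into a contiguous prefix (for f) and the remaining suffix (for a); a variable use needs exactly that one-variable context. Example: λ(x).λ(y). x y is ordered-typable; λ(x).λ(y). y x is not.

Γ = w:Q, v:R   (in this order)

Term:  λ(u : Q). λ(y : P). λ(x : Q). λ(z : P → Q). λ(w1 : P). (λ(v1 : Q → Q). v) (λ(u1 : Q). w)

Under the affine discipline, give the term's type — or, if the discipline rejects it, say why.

term : Q → P → Q → (P → Q) → P → R
variable uses: w: 1, v: 1, u (bound): 0, y (bound): 0, x (bound): 0, z (bound): 0, w1 (bound): 0, v1 (bound): 0, u1 (bound): 0
use order (left to right): v, w
typing: well-typed at Q → P → Q → (P → Q) → P → R
per-discipline verdicts: ordered ✗, linear ✗, affine ✓, relevant ✗, unrestricted ✓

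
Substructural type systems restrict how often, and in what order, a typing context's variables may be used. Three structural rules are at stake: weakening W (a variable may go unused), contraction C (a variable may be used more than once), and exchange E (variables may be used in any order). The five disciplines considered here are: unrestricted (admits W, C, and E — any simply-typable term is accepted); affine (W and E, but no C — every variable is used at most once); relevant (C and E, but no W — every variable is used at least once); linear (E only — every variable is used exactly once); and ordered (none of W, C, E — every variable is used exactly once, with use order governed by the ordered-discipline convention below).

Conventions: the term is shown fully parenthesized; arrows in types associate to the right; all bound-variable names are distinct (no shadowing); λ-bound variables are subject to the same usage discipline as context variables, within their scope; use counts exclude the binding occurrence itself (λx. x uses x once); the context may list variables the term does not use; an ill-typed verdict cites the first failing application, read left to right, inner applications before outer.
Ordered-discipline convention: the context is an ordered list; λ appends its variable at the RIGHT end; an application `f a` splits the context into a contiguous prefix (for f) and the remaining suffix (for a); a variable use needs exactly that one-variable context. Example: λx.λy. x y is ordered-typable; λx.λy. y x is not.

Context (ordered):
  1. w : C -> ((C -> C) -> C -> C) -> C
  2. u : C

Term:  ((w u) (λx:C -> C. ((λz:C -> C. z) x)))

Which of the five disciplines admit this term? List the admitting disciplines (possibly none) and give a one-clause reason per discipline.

admitted by: ordered, linear, affine, relevant, unrestricted
variable uses: w: 1×, u: 1×, x (bound): 1×, z (bound): 1×
uses in reading order: w, u, z, x
typing: well-typed at C
ordered ✓ (w, u, x, z: once each, no exchange needed)
linear ✓ (each of w, u, x, z used exactly once)
affine ✓ (none of w, u, x, z used more than once)
relevant ✓ (at least one use each (w, u, x, z))
unrestricted ✓ (simply typable at C; W, C, E all held)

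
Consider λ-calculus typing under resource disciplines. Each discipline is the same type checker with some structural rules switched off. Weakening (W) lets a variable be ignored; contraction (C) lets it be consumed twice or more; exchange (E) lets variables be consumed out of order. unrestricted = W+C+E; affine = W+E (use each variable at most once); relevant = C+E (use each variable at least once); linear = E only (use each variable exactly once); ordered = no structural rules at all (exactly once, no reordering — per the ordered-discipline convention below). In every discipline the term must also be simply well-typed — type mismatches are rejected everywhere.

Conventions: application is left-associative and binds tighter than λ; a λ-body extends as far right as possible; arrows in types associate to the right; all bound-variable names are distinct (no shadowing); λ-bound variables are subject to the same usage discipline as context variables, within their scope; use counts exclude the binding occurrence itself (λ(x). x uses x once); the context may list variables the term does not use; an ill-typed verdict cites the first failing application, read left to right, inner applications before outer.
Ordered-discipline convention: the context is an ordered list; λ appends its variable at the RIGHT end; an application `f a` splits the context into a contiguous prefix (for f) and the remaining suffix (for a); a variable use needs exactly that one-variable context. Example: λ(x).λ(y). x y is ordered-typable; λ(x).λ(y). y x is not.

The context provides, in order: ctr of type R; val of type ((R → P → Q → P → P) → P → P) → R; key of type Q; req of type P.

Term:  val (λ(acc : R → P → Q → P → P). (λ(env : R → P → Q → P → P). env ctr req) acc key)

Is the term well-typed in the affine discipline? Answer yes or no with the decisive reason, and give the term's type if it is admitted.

yes — no duplicate uses among ctr, val, key, req, acc, env; term : R
use counts: ctr: 1×, val: 1×, key: 1×, req: 1×, acc [bound]: 1×, env [bound]: 1×
left-to-right use order: val, env, ctr, req, acc, key
typing: well-typed — term : R
across the five disciplines: ordered ✗ · linear ✓ · affine ✓ · relevant ✓ · unrestricted ✓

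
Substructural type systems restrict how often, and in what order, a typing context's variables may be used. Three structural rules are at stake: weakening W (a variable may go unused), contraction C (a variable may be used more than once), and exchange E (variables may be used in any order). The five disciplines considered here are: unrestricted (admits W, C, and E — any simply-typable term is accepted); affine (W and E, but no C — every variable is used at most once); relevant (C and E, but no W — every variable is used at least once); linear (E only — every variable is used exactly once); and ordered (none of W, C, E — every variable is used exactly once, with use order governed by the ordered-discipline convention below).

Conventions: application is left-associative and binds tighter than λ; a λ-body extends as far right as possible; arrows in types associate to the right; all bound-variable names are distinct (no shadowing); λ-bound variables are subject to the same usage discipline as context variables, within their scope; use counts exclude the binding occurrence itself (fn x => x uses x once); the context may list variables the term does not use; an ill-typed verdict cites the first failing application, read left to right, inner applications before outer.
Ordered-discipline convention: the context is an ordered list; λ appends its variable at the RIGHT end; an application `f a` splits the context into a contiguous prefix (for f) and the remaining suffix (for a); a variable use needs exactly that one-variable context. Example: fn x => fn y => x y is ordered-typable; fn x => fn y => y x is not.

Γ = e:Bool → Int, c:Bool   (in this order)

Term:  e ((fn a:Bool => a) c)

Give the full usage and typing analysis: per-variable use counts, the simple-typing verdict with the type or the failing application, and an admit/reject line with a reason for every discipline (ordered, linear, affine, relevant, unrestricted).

use counts: e ×1; c ×1; a (bound) ×1
order of uses: e, a, c
typing: ✓ — Int
ordered ✓ (e, c, a once each; derivable with no W/C/E)
linear ✓ (e, c, a: one use apiece)
affine ✓ (none of e, c, a used more than once)
relevant ✓ (at least one use each (e, c, a))
unrestricted ✓ (typability at Int is all that's needed)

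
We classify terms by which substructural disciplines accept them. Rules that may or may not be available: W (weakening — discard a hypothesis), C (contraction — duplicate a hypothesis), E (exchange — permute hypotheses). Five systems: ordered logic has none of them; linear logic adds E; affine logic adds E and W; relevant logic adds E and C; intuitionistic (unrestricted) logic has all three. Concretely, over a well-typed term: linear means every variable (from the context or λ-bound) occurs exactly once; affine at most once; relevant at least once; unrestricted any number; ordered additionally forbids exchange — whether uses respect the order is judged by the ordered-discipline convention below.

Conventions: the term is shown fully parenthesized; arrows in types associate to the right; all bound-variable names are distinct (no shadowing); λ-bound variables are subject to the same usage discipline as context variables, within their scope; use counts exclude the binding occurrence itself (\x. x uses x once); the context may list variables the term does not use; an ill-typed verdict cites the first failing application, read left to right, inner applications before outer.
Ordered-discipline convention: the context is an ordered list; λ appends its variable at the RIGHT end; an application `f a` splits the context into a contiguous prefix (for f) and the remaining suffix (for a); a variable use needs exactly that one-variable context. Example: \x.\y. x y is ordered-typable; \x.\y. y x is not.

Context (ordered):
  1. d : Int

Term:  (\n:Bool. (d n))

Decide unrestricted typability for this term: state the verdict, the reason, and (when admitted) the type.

no — the type mismatch rejects it
usage: d: 1×; n [bound]: 1×
use order (left to right): d, n
typing: ill-typed: can't apply a value of type Int
all disciplines: ordered ✗, linear ✗, affine ✗, relevant ✗, unrestricted ✗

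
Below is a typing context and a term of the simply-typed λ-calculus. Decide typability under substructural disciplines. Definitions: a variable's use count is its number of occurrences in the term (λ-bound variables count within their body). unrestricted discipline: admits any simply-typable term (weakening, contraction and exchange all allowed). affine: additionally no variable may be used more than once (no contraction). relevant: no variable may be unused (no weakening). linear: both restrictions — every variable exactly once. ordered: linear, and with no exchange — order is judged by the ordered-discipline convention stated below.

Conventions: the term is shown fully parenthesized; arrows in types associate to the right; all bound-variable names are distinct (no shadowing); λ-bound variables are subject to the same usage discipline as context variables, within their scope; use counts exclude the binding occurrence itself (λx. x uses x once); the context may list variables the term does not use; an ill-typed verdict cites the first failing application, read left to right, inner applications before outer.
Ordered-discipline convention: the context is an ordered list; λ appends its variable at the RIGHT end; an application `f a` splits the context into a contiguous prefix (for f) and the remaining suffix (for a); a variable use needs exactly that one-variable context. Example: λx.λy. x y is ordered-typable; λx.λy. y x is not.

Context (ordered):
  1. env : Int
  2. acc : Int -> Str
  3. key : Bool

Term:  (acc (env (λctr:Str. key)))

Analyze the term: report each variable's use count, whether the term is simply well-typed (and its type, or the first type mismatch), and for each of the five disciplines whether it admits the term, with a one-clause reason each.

counts: env: 1, acc: 1, key: 1, ctr (λ-bound): 0
uses in reading order: acc, env, key
typing: ill-typed: non-arrow in function slot: Int
ordered: ✗ — a type mismatch blocks all five
linear: ✗ — the type mismatch rejects it
affine: ✗ — not simply typable
relevant: ✗ — fails simple typing
unrestricted: ✗ — a type mismatch blocks all five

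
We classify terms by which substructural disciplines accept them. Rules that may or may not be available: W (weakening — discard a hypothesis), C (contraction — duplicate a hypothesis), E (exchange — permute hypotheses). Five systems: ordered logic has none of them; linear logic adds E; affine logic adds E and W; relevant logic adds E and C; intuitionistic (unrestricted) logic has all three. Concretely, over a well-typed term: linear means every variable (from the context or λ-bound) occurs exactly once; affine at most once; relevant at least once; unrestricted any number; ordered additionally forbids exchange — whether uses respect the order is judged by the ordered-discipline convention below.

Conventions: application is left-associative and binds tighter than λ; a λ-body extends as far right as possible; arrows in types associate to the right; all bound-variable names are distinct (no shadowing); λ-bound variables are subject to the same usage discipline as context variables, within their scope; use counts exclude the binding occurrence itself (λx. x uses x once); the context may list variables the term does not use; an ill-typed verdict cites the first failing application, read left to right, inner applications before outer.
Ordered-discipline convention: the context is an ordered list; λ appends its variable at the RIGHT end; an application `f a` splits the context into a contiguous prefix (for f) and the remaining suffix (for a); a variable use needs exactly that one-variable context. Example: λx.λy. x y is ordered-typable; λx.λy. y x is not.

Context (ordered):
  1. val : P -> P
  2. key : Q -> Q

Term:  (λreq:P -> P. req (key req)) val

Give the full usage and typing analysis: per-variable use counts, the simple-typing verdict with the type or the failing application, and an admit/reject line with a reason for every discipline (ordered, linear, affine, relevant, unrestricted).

variable uses: val: 1×, key: 1×, req [bound]: 2×
uses in reading order: req, key, req, val
typing: ill-typed: an application expects Q but receives P -> P
ordered: ✗, not simply typable
linear: ✗, fails simple typing
affine: ✗, a type mismatch blocks all five
relevant: ✗, the type mismatch rejects it
unrestricted: ✗, not simply typable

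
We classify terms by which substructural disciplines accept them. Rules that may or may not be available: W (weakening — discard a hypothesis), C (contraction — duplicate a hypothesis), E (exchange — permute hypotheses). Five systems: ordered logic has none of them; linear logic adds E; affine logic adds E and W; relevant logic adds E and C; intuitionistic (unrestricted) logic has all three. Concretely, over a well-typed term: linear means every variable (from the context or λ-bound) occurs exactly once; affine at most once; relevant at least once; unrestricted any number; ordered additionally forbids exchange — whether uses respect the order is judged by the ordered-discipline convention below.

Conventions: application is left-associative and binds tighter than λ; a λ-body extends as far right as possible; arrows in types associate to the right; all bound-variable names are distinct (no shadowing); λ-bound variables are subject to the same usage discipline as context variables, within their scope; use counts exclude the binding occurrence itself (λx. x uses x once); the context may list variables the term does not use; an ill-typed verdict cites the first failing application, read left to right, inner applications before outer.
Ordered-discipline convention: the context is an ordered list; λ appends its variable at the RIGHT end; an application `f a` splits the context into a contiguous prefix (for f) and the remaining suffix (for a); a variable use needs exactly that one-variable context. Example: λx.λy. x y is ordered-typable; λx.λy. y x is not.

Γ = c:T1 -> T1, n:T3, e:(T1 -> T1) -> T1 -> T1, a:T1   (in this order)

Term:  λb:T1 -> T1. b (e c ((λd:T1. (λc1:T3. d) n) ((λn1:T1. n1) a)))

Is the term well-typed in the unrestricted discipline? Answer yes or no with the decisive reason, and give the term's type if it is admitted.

yes — simply typable at (T1 -> T1) -> T1; W, C, E all held; term : (T1 -> T1) -> T1
usage: c=1, n=1, e=1, a=1, b [bound]=1, d [bound]=1, c1 [bound]=0, n1 [bound]=1
uses in reading order: b, e, c, d, n, n1, a
typing: well-typed — term : (T1 -> T1) -> T1
per-discipline verdicts: ordered ✗; linear ✗; affine ✓; relevant ✗; unrestricted ✓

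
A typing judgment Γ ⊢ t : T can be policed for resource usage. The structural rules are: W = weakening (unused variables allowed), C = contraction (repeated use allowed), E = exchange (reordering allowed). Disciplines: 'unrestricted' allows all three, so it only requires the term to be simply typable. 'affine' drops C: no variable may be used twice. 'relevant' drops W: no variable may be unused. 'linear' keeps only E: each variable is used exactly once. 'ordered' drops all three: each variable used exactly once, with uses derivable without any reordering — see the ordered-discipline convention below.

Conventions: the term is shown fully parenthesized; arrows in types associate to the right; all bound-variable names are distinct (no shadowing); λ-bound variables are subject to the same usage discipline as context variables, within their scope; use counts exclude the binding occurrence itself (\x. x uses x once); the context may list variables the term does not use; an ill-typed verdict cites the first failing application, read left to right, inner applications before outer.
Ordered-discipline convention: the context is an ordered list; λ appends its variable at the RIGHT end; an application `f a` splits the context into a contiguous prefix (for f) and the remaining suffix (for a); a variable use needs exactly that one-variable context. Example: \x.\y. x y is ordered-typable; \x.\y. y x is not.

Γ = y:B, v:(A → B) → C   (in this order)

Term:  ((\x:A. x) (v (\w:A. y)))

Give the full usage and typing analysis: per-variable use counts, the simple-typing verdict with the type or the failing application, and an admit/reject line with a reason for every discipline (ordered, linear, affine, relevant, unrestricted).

variable uses: y ×1, v ×1, x [bound] ×1, w [bound] ×0
use order (left to right): x, v, y
typing: ill-typed: a function awaiting A gets C
ordered: ✗ — fails simple typing
linear: ✗ — a type mismatch blocks all five
affine: ✗ — the type mismatch rejects it
relevant: ✗ — not simply typable
unrestricted: ✗ — fails simple typing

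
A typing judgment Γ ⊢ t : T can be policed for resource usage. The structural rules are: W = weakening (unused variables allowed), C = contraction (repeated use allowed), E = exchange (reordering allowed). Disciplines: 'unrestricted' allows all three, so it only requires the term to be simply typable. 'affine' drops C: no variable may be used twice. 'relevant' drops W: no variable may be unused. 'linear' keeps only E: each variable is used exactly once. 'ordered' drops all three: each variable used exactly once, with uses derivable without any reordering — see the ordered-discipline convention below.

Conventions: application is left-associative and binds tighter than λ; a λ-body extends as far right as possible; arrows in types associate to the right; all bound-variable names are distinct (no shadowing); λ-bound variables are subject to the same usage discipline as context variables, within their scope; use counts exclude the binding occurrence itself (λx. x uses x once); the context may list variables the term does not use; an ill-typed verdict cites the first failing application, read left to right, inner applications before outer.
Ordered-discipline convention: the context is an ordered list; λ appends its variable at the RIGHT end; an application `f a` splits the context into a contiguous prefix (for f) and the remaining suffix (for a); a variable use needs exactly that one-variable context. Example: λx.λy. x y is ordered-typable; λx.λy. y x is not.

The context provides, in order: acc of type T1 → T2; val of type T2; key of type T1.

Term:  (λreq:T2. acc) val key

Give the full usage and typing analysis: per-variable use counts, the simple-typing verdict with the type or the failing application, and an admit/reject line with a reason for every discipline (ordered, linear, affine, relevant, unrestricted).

usage: acc: 1, val: 1, key: 1, req (λ-bound): 0
use order (left to right): acc, val, key
typing: the term checks, with type T2
ordered: ✗, needs weakening: req unused
linear: ✗, needs weakening: req unused
affine: ✓, acc, val, key, req: no repeats, contraction unneeded
relevant: ✗, needs weakening: req unused
unrestricted: ✓, simply typable at T2; W, C, E all held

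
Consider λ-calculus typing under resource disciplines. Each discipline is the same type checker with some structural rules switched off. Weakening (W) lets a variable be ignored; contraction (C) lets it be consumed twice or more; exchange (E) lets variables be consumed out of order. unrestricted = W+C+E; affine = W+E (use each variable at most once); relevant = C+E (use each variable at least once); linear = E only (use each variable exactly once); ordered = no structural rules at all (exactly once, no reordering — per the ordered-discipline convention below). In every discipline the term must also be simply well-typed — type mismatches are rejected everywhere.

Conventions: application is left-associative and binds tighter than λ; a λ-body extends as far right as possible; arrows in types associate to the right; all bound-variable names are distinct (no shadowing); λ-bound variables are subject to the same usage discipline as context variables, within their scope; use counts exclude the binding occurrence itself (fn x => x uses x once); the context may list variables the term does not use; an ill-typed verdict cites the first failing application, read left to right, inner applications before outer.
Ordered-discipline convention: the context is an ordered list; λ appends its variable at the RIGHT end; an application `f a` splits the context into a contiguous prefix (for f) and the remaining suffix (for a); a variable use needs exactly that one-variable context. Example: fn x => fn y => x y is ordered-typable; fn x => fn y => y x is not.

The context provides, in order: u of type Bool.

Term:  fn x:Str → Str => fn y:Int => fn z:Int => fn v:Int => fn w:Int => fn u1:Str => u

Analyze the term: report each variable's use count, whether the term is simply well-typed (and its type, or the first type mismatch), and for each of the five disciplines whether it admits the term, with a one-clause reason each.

usage: u ×1, x (λ-bound) ×0, y (λ-bound) ×0, z (λ-bound) ×0, v (λ-bound) ×0, w (λ-bound) ×0, u1 (λ-bound) ×0
uses in reading order: u
typing: well-typed at (Str → Str) → Int → Int → Int → Int → Str → Bool
ordered ✗ (x, y, z, v, w, u1 left unused)
linear ✗ (x, y, z, v, w, u1 left unused)
affine ✓ (at most one use each (u, x, y, z, v, w, u1))
relevant ✗ (x, y, z, v, w, u1 left unused)
unrestricted ✓ (type-checks ((Str → Str) → Int → Int → Int → Int → Str → Bool) and nothing is barred)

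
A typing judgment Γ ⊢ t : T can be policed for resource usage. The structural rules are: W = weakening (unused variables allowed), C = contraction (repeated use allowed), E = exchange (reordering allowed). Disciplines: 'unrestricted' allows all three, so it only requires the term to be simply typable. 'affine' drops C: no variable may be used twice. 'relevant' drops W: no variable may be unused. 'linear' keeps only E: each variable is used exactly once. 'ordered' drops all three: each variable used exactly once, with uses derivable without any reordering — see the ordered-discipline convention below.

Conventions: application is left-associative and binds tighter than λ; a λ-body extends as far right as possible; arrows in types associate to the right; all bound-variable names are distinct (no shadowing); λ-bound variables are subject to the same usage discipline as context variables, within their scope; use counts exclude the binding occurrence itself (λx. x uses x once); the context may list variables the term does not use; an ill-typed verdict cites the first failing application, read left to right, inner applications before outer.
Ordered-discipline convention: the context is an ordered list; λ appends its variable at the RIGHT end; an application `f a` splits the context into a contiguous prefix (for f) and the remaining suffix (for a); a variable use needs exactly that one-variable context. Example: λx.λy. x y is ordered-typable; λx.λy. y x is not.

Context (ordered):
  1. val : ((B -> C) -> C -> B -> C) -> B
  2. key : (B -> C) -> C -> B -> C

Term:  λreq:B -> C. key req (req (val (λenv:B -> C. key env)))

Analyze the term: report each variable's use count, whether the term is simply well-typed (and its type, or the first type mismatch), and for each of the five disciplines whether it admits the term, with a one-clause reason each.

variable uses: val=1, key=2, req [bound]=2, env [bound]=1
uses in reading order: key, req, req, val, key, env
typing: ✓ — (B -> C) -> B -> C
ordered: ✗, key ×2, req ×2 used more than once (contraction)
linear: ✗, key ×2, req ×2 used more than once (contraction)
affine: ✗, key ×2, req ×2 used more than once (contraction)
relevant: ✓, none of val, key, req, env goes unused
unrestricted: ✓, type-checks ((B -> C) -> B -> C) and nothing is barred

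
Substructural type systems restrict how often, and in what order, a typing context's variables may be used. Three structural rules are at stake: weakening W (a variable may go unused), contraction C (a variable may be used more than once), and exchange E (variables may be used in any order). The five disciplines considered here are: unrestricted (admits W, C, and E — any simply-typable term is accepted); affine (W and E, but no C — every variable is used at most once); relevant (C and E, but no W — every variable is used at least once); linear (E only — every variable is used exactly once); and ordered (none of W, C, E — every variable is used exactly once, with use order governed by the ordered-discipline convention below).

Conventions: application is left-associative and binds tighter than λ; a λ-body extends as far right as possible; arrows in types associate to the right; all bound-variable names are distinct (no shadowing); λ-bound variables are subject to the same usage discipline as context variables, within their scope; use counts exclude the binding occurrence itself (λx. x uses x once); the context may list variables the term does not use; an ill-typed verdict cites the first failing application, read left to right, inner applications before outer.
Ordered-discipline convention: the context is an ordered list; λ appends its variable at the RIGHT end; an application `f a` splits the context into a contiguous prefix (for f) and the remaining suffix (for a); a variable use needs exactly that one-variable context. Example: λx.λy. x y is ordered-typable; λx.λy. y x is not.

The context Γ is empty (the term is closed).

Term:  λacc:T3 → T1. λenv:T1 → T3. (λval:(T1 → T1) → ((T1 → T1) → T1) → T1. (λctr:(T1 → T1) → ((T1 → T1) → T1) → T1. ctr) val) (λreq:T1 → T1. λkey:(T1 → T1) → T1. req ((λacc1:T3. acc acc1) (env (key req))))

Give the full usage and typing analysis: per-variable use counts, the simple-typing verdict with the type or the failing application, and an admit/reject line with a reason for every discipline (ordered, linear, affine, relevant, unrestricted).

variable uses: acc (bound)=1, env (bound)=1, val (bound)=1, ctr (bound)=1, req (bound)=2, key (bound)=1, acc1 (bound)=1
use order (left to right): ctr, val, req, acc, acc1, env, key, req
typing: ✓ — (T3 → T1) → (T1 → T3) → (T1 → T1) → ((T1 → T1) → T1) → T1
ordered ✗ (uses contraction: req ×2)
linear ✗ (uses contraction: req ×2)
affine ✗ (uses contraction: req ×2)
relevant ✓ (none of acc, env, val, ctr, req, key, acc1 goes unused)
unrestricted ✓ (typability at (T3 → T1) → (T1 → T3) → (T1 → T1) → ((T1 → T1) → T1) → T1 is all that's needed)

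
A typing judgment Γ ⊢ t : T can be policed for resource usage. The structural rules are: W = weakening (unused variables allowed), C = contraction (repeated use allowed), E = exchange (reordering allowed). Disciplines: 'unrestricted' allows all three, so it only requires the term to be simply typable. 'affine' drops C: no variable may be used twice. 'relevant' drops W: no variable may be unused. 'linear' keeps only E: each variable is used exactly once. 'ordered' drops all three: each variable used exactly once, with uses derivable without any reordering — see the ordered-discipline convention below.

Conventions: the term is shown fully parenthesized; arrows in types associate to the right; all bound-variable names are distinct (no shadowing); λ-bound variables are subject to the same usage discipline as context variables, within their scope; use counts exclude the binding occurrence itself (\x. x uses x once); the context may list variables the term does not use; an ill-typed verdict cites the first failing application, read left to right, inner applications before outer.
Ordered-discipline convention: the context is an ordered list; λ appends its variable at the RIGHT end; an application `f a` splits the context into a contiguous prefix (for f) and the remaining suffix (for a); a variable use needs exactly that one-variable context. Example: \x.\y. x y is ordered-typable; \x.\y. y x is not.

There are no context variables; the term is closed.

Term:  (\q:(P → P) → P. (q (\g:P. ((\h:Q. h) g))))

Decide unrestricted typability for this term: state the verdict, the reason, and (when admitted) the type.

no — not simply typable
usage: q (λ-bound)=1, g (λ-bound)=1, h (λ-bound)=1
left-to-right use order: q, h, g
typing: ill-typed: an argument P mismatches the expected Q
summary: ordered ✗, linear ✗, affine ✗, relevant ✗, unrestricted ✗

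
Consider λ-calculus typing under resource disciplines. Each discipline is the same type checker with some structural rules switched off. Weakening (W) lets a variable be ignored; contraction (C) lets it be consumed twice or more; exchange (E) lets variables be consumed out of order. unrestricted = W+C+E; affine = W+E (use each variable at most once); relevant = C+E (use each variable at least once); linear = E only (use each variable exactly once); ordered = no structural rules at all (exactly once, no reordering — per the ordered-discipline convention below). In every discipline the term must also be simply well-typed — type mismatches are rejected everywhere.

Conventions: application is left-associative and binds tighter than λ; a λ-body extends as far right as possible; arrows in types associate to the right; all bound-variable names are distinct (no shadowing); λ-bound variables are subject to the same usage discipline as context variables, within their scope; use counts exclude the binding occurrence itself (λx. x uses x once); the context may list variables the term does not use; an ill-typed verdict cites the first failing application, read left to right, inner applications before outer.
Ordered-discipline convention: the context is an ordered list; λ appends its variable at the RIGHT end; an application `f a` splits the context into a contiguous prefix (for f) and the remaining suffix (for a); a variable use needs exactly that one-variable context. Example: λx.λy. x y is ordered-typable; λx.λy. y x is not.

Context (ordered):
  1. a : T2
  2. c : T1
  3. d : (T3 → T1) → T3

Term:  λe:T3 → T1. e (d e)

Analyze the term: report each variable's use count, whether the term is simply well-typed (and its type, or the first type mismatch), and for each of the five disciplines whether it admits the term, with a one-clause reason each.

usage: a: 0, c: 0, d: 1, e [bound]: 2
order of uses: e, d, e
typing: well-typed at (T3 → T1) → T1
ordered: ✗ — needs contraction — e ×2; a, c left unused
linear: ✗ — needs contraction — e ×2; a, c left unused
affine: ✗ — needs contraction — e ×2
relevant: ✗ — a, c left unused
unrestricted: ✓ — simply typable at (T3 → T1) → T1; W, C, E all held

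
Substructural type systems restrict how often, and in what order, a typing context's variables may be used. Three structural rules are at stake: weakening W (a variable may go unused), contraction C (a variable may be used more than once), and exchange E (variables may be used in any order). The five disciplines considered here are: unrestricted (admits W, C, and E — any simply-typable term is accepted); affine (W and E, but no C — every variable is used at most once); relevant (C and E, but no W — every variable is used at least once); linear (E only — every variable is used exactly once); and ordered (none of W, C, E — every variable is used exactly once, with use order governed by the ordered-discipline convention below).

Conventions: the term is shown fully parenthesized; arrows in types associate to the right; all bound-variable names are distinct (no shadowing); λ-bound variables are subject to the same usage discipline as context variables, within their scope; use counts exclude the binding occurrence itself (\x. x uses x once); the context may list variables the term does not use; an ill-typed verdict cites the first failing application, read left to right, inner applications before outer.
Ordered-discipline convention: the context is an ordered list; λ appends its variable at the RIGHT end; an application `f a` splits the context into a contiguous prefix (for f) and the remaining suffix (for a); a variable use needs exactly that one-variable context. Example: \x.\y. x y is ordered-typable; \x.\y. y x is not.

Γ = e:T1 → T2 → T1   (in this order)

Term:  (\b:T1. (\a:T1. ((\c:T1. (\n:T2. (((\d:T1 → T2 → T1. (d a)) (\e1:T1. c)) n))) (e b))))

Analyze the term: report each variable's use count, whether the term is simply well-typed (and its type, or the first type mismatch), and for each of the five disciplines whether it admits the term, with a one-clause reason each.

counts: e=1; b (λ-bound)=1; a (λ-bound)=1; c (λ-bound)=1; n (λ-bound)=1; d (λ-bound)=1; e1 (λ-bound)=0
left-to-right use order: d, a, c, n, e, b
typing: ill-typed: argument of type T1 → T1 where T1 → T2 → T1 is required
ordered ✗ (not simply typable)
linear ✗ (fails simple typing)
affine ✗ (a type mismatch blocks all five)
relevant ✗ (the type mismatch rejects it)
unrestricted ✗ (not simply typable)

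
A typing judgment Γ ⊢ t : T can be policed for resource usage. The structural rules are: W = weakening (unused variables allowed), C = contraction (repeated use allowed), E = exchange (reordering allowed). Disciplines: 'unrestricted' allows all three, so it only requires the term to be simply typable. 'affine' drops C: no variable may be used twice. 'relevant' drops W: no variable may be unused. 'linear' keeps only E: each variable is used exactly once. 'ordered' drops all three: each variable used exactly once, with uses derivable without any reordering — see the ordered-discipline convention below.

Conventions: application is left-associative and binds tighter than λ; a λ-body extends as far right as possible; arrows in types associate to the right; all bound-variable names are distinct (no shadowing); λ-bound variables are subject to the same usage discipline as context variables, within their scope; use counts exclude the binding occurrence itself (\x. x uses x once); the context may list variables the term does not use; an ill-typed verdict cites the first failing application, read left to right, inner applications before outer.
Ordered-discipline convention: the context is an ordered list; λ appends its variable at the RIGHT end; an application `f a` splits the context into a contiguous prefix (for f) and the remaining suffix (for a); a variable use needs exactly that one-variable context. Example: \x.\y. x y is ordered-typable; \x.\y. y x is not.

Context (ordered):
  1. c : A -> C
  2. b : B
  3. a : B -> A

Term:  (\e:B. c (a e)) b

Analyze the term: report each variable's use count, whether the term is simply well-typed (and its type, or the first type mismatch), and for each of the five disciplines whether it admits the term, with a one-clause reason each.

usage: c ×1; b ×1; a ×1; e (λ-bound) ×1
use order (left to right): c, a, e, b
typing: ✓ — C
ordered: ✗ — needs exchange: uses follow c, a, e, b
linear: ✓ — exactly-once usage across c, b, a, e
affine: ✓ — at most one use each (c, b, a, e)
relevant: ✓ — c, b, a, e: all used, weakening unneeded
unrestricted: ✓ — simply typable at C; W, C, E all held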